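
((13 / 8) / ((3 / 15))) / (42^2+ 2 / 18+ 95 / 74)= 21645 / 4703012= 0.00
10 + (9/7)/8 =569/56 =10.16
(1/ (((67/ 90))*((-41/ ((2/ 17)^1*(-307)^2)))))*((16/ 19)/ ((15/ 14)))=-253341312/ 887281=-285.53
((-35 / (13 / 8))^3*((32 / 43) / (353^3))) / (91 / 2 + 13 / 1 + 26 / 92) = -2019584000 / 702278436004223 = -0.00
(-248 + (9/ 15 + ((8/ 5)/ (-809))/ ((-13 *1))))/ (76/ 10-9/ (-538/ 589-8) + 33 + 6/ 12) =-758888725/ 129169794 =-5.88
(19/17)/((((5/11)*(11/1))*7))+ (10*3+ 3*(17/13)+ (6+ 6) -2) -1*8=278112/7735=35.96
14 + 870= 884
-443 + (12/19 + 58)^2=1081073/361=2994.66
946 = 946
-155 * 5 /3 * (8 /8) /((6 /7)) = -5425 /18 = -301.39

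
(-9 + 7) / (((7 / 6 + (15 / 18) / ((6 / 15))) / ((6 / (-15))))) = 16 / 65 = 0.25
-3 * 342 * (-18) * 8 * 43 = 6352992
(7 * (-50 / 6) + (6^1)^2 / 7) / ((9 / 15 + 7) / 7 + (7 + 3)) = -5585 / 1164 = -4.80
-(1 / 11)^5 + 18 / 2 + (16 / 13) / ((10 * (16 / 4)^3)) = 753879211 / 83746520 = 9.00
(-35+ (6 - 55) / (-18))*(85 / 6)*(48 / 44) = -49385 / 99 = -498.84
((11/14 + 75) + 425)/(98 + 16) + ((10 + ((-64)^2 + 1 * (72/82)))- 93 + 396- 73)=4983779/1148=4341.27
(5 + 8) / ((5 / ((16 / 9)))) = 208 / 45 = 4.62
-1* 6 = -6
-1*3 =-3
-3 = -3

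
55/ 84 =0.65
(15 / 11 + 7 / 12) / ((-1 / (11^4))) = -342067 / 12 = -28505.58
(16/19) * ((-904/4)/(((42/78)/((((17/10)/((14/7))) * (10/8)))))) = -49946/133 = -375.53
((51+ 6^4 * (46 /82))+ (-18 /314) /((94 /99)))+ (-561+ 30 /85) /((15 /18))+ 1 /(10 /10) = 5461398557 /51431630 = 106.19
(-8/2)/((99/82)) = -3.31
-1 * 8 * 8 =-64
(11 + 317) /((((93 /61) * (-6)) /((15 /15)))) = -10004 /279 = -35.86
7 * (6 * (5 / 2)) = 105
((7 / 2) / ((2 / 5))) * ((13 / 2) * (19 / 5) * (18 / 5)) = 15561 / 20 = 778.05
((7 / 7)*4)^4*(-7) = -1792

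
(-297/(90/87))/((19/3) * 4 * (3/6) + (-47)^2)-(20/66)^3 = -376175381/2395201050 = -0.16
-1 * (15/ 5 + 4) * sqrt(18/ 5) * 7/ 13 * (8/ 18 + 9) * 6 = -1666 * sqrt(10)/ 13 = -405.26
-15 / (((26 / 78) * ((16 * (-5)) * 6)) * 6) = 1 / 64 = 0.02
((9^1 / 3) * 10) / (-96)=-5 / 16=-0.31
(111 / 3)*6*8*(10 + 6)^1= 28416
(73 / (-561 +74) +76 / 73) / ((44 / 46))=728709 / 782122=0.93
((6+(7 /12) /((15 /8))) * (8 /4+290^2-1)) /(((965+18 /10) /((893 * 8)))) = 85316091248 /21753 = 3922037.94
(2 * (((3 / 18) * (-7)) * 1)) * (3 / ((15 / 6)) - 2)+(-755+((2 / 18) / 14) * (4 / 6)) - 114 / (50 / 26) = -3838628 / 4725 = -812.41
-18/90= -1/5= -0.20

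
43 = 43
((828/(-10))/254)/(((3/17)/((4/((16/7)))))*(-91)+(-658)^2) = -0.00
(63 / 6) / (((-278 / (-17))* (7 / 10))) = 255 / 278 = 0.92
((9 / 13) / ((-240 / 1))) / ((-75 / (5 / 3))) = 1 / 15600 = 0.00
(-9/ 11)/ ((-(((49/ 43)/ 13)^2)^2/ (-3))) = -2636398134747/ 63412811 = -41575.17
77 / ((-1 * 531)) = -77 / 531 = -0.15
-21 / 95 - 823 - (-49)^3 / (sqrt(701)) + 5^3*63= 117649*sqrt(701) / 701 + 669919 / 95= 11495.32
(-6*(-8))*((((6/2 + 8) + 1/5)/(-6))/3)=-448/15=-29.87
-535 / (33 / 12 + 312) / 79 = -0.02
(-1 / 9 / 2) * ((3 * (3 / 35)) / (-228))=1 / 15960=0.00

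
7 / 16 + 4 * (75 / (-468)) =-127 / 624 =-0.20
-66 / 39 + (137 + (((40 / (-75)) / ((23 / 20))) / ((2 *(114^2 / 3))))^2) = 9822475046719 / 72593618877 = 135.31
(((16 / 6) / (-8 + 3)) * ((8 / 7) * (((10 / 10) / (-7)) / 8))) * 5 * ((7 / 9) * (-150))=-400 / 63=-6.35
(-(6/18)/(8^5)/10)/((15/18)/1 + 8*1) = -1/8683520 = -0.00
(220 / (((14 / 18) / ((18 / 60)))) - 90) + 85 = 559 / 7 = 79.86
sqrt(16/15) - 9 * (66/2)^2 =-9801 + 4 * sqrt(15)/15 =-9799.97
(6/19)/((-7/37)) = -222/133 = -1.67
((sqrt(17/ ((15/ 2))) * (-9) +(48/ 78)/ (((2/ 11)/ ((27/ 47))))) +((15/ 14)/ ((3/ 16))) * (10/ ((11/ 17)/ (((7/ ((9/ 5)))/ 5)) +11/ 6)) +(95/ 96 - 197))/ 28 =-19268948717/ 3125426304 - 3 * sqrt(510)/ 140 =-6.65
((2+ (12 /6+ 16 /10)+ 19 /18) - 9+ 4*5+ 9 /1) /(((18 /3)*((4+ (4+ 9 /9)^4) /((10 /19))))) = 0.00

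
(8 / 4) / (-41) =-2 / 41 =-0.05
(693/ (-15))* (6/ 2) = -693/ 5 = -138.60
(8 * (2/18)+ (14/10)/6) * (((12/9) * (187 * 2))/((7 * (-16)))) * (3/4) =-18887/5040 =-3.75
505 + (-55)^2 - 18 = 3512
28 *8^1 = 224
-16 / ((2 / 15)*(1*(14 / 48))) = -2880 / 7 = -411.43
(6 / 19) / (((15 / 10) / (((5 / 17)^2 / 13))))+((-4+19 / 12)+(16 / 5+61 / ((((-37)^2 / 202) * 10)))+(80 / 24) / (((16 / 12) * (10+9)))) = 2130039655 / 1172679924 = 1.82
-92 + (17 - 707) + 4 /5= -3906 /5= -781.20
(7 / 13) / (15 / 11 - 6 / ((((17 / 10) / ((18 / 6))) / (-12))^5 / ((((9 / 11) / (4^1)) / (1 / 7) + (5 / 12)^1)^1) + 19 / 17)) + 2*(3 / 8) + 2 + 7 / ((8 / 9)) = 10.49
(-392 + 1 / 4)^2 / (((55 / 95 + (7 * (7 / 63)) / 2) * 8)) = 419888619 / 21184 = 19821.03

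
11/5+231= 1166/5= 233.20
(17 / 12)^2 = 289 / 144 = 2.01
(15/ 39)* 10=50/ 13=3.85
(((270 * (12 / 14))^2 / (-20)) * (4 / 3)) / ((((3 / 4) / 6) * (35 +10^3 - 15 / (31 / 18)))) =-964224 / 34643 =-27.83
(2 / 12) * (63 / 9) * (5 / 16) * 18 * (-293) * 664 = -2553495 / 2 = -1276747.50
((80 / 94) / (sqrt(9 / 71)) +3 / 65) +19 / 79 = 1472 / 5135 +40 * sqrt(71) / 141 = 2.68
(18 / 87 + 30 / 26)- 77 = -28516 / 377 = -75.64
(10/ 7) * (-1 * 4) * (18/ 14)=-360/ 49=-7.35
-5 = -5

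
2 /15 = 0.13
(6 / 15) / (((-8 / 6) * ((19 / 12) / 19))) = -18 / 5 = -3.60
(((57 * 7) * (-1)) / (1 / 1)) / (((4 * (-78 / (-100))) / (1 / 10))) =-665 / 52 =-12.79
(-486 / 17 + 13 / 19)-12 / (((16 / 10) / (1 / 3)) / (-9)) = -5.40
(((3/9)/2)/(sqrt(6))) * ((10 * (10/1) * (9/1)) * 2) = 50 * sqrt(6) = 122.47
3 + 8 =11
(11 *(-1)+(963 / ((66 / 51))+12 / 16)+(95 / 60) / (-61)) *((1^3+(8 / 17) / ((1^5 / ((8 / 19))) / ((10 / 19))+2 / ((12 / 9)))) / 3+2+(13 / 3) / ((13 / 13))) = 242536710980 / 49380903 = 4911.55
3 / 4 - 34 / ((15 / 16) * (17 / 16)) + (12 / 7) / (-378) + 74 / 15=-250969 / 8820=-28.45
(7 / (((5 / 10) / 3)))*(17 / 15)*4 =952 / 5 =190.40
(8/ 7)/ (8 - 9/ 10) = 80/ 497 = 0.16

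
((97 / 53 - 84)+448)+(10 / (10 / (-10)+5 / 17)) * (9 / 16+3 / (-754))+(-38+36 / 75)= 5121494829 / 15984800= 320.40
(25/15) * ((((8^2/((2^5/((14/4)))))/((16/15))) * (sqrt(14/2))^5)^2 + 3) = 308829905/256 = 1206366.82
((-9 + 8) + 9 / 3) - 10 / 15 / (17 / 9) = 1.65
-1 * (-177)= 177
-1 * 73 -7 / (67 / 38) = -5157 / 67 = -76.97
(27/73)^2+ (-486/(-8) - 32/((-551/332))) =80.17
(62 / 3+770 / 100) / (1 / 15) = 851 / 2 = 425.50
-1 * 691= -691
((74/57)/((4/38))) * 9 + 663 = 774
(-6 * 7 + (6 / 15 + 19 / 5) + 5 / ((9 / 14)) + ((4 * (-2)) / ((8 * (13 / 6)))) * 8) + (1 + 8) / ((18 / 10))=-16798 / 585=-28.71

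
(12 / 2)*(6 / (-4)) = -9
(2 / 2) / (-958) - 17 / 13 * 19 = -309447 / 12454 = -24.85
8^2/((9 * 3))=64/27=2.37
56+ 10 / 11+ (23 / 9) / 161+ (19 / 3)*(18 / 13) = 591839 / 9009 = 65.69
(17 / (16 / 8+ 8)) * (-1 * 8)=-68 / 5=-13.60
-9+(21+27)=39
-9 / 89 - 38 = -3391 / 89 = -38.10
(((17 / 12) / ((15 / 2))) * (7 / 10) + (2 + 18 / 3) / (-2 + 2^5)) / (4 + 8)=359 / 10800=0.03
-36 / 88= -9 / 22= -0.41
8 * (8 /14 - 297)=-16600 /7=-2371.43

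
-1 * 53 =-53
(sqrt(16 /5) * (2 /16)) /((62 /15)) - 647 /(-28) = 3 * sqrt(5) /124 + 647 /28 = 23.16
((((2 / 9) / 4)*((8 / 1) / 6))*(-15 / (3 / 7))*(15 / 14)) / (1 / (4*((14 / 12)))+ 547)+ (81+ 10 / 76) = 212556467 / 2620062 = 81.13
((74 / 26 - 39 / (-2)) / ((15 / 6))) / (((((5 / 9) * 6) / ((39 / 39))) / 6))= 16.09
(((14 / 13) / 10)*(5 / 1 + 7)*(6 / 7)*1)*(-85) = -1224 / 13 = -94.15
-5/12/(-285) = 1/684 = 0.00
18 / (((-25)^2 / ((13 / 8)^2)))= 1521 / 20000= 0.08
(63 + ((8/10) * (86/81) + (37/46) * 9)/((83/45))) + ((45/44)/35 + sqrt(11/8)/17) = sqrt(22)/68 + 356740859/5291748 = 67.48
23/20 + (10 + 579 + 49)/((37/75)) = 957851/740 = 1294.39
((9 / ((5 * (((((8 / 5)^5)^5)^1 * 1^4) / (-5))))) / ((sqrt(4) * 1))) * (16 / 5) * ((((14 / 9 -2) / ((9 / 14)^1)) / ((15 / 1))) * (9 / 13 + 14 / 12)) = 0.00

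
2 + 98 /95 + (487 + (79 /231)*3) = 3592086 /7315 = 491.06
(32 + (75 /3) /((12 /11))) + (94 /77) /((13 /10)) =670939 /12012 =55.86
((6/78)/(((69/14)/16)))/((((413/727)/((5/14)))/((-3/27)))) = -58160/3334149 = -0.02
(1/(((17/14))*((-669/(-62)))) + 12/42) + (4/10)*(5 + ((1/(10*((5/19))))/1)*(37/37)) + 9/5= 42930584/9951375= 4.31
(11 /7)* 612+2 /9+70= 65012 /63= 1031.94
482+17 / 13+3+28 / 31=196346 / 403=487.21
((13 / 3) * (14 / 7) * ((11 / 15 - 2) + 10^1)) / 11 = 3406 / 495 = 6.88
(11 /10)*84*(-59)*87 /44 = -10779.30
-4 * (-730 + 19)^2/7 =-2022084/7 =-288869.14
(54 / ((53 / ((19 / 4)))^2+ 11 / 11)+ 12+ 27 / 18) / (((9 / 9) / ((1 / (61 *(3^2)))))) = 140247 / 5527210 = 0.03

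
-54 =-54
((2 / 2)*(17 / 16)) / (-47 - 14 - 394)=-17 / 7280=-0.00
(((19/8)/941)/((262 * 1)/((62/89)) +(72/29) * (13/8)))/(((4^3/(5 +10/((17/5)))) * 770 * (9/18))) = 461187/215522444555264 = 0.00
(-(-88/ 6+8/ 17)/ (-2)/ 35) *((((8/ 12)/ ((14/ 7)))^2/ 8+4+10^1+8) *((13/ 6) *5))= -3729505/ 77112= -48.36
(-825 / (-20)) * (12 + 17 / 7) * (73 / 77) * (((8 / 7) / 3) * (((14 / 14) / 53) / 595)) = 14746 / 2163301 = 0.01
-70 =-70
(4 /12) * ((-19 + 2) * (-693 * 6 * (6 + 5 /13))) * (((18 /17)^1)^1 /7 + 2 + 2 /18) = 4424398 /13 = 340338.31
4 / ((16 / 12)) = 3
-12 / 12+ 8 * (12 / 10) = 43 / 5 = 8.60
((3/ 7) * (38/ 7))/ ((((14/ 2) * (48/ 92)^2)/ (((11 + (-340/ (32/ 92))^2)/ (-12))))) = -12805205173/ 131712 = -97221.25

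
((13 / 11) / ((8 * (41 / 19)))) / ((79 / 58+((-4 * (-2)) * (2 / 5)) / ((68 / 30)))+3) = 121771 / 10270172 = 0.01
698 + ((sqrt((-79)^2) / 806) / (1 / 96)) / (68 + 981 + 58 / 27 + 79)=4291753750 / 6148571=698.01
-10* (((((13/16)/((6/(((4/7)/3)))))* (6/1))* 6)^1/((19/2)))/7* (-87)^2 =-983970/931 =-1056.90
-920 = -920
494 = 494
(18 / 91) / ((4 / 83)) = 747 / 182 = 4.10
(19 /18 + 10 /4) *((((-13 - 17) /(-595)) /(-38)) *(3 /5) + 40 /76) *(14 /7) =380224 /101745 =3.74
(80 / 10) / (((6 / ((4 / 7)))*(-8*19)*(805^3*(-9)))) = 2 / 1873281508875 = 0.00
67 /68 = 0.99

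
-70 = -70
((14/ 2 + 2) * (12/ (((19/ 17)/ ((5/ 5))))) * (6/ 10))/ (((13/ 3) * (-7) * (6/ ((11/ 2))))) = -15147/ 8645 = -1.75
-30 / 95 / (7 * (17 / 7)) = -6 / 323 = -0.02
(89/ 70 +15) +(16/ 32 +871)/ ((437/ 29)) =1133444/ 15295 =74.11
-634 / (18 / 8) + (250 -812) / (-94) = -275.80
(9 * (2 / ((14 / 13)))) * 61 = 7137 / 7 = 1019.57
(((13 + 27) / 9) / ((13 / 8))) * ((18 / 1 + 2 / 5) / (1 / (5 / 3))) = 29440 / 351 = 83.87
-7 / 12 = -0.58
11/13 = 0.85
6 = 6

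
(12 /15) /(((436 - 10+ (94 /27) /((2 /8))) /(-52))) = -2808 /29695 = -0.09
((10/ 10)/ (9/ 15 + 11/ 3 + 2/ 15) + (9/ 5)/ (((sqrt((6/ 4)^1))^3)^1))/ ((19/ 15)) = 0.95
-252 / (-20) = 63 / 5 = 12.60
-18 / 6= -3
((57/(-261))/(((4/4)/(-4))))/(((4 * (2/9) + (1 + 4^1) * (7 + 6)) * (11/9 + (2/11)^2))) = 248292/23508299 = 0.01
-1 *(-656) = 656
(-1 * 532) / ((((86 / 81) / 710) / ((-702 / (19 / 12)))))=6782499360 / 43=157732543.26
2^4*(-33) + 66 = -462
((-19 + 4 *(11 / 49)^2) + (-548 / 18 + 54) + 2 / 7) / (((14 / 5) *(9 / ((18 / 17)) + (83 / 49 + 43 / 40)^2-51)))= -435884000 / 8430387273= -0.05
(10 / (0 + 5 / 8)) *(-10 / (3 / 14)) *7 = -15680 / 3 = -5226.67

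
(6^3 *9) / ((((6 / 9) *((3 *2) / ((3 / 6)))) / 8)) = 1944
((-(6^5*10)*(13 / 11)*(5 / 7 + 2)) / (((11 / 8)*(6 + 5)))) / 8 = -19206720 / 9317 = -2061.47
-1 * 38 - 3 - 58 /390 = -8024 /195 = -41.15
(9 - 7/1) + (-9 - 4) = -11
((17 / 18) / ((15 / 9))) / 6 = 17 / 180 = 0.09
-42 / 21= -2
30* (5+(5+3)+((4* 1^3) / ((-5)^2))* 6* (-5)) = 246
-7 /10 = -0.70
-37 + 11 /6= -211 /6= -35.17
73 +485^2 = 235298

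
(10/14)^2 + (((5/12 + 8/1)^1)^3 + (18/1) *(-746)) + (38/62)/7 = -33679647853/2624832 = -12831.16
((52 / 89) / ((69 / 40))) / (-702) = -80 / 165807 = -0.00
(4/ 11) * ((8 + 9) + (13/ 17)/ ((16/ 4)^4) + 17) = 147981/ 11968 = 12.36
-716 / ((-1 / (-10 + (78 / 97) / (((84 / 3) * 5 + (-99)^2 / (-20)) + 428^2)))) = -65118861080 / 9094817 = -7160.00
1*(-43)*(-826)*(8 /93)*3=284144 /31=9165.94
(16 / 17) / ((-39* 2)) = -8 / 663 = -0.01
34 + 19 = 53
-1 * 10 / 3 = -10 / 3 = -3.33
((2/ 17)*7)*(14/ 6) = 1.92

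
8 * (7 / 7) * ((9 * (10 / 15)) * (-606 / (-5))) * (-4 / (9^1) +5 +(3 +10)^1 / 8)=35956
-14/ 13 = -1.08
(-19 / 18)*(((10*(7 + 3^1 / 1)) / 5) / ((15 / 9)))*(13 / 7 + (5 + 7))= -3686 / 21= -175.52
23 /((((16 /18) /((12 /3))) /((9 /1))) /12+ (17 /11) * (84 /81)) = 5346 /373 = 14.33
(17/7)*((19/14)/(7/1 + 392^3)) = 323/5903156910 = 0.00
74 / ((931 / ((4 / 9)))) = 0.04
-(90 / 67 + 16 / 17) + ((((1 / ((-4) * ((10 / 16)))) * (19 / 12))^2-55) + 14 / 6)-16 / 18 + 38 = -17876621 / 1025100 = -17.44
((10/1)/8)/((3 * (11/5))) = 25/132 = 0.19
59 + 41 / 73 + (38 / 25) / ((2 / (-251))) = -239437 / 1825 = -131.20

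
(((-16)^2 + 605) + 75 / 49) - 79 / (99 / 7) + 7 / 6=8325397 / 9702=858.11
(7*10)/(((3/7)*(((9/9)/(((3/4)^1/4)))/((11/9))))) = 2695/72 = 37.43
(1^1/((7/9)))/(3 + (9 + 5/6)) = 54/539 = 0.10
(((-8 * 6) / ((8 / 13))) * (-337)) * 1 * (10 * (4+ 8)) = 3154320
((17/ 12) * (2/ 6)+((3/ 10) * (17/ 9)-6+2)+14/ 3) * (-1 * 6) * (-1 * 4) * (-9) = -1842/ 5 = -368.40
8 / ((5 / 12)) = 96 / 5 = 19.20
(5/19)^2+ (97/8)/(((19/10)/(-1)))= -6.31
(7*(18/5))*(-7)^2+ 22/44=12353/10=1235.30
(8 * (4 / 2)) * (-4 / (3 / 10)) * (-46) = 29440 / 3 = 9813.33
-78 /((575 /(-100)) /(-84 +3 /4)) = -25974 /23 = -1129.30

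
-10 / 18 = -5 / 9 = -0.56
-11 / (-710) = 11 / 710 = 0.02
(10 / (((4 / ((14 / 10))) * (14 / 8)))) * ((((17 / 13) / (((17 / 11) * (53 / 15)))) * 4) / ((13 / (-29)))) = -38280 / 8957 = -4.27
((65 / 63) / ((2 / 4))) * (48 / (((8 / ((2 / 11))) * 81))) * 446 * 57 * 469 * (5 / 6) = 738085400 / 2673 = 276126.23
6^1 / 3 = 2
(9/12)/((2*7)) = 3/56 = 0.05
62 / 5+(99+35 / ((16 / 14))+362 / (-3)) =21.36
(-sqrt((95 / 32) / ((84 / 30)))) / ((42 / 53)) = -265 * sqrt(133) / 2352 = -1.30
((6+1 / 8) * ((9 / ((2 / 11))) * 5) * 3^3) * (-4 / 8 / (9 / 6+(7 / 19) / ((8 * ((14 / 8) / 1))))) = -13408.21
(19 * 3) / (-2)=-57 / 2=-28.50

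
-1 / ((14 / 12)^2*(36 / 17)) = -0.35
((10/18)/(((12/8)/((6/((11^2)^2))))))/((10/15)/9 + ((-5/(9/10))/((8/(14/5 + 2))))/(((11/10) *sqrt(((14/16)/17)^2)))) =-210/81354713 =-0.00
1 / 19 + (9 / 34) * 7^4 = 410605 / 646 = 635.61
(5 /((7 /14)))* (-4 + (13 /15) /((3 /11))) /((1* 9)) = -74 /81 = -0.91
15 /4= 3.75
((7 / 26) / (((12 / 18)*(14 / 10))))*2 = 15 / 26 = 0.58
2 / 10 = 0.20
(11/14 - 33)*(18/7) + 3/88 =-357045/4312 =-82.80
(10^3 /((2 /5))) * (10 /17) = 25000 /17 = 1470.59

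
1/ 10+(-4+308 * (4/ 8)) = 150.10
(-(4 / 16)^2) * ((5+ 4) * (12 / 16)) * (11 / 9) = -0.52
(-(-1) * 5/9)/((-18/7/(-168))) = 980/27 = 36.30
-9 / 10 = -0.90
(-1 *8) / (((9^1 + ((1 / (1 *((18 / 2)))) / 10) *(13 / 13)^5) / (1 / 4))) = -180 / 811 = -0.22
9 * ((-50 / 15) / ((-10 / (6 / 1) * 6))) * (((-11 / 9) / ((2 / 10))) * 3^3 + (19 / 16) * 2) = -3903 / 8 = -487.88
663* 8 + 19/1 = 5323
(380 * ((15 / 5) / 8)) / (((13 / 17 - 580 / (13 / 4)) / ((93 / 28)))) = -5857605 / 2199176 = -2.66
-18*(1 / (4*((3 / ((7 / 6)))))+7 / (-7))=65 / 4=16.25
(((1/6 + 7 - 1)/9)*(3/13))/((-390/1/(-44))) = 407/22815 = 0.02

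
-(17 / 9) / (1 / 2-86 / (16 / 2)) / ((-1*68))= -1 / 369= -0.00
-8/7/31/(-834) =4/90489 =0.00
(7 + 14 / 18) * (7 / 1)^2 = 381.11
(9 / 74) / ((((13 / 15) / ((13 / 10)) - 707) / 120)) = -1620 / 78403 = -0.02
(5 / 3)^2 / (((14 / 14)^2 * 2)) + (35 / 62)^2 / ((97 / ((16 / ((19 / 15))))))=45601075 / 31880214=1.43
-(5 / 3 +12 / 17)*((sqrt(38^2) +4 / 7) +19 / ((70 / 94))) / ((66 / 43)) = -1060939 / 10710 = -99.06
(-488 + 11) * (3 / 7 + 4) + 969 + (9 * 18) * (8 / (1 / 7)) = 55500 / 7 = 7928.57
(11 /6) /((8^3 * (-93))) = -0.00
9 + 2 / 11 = 101 / 11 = 9.18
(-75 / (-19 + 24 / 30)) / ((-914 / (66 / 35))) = -2475 / 291109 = -0.01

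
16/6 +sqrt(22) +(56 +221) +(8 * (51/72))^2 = sqrt(22) +2806/9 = 316.47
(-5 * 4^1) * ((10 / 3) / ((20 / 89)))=-890 / 3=-296.67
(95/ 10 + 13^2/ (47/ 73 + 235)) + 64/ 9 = 447122/ 25803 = 17.33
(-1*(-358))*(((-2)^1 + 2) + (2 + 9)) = 3938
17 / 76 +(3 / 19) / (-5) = 73 / 380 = 0.19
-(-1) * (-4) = -4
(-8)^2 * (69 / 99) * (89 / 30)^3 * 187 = 2205143032 / 10125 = 217791.90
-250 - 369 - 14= -633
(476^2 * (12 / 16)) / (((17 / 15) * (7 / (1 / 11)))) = 21420 / 11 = 1947.27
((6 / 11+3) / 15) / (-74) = -13 / 4070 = -0.00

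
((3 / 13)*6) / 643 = 18 / 8359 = 0.00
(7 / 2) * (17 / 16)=119 / 32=3.72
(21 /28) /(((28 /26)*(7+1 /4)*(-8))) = -39 /3248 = -0.01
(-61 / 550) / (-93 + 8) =61 / 46750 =0.00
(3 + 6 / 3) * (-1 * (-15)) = 75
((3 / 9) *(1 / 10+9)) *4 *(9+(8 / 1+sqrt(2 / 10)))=182 *sqrt(5) / 75+3094 / 15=211.69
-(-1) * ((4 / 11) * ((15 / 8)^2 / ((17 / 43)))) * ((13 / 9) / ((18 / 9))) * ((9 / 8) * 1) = 125775 / 47872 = 2.63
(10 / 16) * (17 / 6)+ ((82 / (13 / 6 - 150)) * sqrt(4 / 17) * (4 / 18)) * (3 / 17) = 85 / 48 - 656 * sqrt(17) / 256343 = 1.76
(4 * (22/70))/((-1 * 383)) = -44/13405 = -0.00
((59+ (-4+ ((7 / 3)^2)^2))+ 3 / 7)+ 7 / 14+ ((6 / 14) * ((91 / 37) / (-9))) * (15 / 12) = 7168453 / 83916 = 85.42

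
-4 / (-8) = 1 / 2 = 0.50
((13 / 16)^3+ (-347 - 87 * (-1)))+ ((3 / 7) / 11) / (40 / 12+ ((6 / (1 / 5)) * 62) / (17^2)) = -346556373637 / 1335685120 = -259.46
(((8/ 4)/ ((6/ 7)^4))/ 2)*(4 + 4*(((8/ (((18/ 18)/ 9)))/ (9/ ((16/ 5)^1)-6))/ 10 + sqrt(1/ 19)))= -256907/ 27540 + 2401*sqrt(19)/ 6156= -7.63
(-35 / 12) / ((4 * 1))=-35 / 48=-0.73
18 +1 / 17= 307 / 17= 18.06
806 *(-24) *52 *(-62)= 62365056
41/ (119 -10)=41/ 109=0.38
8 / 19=0.42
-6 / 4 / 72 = -0.02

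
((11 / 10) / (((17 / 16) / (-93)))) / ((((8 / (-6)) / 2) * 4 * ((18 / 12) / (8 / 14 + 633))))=15250.44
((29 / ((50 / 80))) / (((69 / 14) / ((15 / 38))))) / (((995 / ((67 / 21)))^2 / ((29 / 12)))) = 7550498 / 81769134825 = 0.00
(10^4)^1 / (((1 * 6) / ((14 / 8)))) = 8750 / 3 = 2916.67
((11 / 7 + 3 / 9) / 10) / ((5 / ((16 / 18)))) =32 / 945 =0.03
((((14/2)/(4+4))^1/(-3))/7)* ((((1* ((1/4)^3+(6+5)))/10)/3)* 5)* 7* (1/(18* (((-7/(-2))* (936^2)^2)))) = -235/21221062075219968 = -0.00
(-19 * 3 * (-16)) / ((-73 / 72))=-65664 / 73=-899.51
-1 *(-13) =13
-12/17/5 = -12/85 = -0.14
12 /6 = 2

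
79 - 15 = 64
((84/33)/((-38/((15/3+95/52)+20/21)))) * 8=-33980/8151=-4.17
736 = 736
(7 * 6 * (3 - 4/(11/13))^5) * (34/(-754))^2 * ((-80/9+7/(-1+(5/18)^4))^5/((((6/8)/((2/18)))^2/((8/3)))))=961367434616086627195804633863090787173862998016/12191840661952071336879057898202788803566709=78853.35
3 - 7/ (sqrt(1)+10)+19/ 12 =521/ 132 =3.95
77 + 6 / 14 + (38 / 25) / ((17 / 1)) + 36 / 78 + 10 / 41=124036928 / 1585675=78.22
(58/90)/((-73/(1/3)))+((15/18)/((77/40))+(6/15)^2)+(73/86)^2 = 36774387163/28061718300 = 1.31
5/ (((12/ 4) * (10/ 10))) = 5/ 3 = 1.67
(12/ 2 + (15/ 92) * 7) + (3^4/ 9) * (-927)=-766899/ 92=-8335.86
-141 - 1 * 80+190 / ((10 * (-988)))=-221.02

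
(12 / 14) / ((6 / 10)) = 10 / 7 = 1.43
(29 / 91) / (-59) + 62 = 332849 / 5369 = 61.99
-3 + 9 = 6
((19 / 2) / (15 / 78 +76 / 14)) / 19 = 91 / 1023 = 0.09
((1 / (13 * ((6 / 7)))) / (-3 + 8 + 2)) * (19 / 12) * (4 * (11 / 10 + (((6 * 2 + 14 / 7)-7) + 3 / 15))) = 1577 / 2340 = 0.67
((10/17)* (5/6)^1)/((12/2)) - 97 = -29657/306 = -96.92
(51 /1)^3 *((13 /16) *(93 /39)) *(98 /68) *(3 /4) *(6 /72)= 11852757 /512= 23149.92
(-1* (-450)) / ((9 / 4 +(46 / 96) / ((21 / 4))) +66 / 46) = 1304100 / 10943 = 119.17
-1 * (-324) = 324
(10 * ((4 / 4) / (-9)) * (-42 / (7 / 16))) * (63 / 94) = 3360 / 47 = 71.49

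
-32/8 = -4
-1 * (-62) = 62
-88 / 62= -44 / 31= -1.42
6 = 6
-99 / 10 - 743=-7529 / 10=-752.90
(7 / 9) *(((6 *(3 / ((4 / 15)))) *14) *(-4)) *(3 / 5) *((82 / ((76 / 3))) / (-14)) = 7749 / 19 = 407.84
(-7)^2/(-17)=-2.88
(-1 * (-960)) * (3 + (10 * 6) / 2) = 31680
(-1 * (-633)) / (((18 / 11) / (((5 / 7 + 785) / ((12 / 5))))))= 15956875 / 126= 126641.87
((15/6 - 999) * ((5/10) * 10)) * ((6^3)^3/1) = -50212120320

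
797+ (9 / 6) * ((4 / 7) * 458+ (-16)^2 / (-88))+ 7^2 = 1234.21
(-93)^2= 8649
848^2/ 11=719104/ 11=65373.09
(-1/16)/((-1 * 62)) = 1/992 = 0.00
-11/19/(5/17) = -187/95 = -1.97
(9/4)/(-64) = -9/256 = -0.04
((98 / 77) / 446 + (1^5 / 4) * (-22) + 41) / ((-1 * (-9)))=19353 / 4906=3.94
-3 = -3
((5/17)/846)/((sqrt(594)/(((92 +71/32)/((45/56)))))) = 2345* sqrt(66)/11390544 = 0.00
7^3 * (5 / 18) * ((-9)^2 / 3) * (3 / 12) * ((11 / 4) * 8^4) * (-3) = -21732480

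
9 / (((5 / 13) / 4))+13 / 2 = 1001 / 10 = 100.10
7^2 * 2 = 98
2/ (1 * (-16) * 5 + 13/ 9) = -18/ 707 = -0.03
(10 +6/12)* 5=105/2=52.50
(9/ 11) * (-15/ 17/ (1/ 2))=-270/ 187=-1.44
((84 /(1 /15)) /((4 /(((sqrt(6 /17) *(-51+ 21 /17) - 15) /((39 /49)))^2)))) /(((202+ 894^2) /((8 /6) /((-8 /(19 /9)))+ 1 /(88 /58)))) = 7208102125 *sqrt(102) /429498864938+ 18402714143975 /87617768447352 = 0.38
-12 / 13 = -0.92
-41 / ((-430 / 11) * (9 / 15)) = 451 / 258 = 1.75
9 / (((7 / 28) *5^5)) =36 / 3125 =0.01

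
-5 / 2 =-2.50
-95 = -95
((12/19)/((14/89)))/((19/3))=1602/2527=0.63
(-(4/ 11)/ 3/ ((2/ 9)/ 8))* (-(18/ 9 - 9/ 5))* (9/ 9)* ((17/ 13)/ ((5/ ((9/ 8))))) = 918/ 3575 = 0.26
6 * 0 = 0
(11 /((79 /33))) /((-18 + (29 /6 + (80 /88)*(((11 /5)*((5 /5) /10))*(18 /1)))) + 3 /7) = -76230 /151601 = -0.50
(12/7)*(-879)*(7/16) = -2637/4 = -659.25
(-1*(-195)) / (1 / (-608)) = -118560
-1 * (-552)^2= -304704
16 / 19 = 0.84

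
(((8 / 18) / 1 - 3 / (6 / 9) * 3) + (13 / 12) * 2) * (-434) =42532 / 9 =4725.78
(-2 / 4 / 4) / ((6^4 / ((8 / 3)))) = -1 / 3888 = -0.00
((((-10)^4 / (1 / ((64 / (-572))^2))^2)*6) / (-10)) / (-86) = 0.01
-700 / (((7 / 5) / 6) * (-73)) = 3000 / 73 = 41.10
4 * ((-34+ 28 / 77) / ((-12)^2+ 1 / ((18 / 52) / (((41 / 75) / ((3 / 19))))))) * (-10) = 14985000 / 1715197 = 8.74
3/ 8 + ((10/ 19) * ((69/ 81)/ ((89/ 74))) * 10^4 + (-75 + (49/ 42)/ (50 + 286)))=5337376157/ 1461024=3653.17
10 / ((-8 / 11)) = -55 / 4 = -13.75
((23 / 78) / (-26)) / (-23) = 0.00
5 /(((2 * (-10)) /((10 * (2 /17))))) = -5 /17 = -0.29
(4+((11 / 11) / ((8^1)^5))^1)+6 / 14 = 1015815 / 229376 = 4.43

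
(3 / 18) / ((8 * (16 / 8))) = 0.01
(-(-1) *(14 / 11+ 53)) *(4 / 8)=597 / 22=27.14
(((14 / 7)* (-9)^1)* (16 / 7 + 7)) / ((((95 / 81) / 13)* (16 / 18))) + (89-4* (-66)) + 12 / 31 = -28545019 / 16492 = -1730.84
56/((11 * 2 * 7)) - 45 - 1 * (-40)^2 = -18091/11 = -1644.64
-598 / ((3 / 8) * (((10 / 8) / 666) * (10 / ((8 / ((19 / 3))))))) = -50978304 / 475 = -107322.75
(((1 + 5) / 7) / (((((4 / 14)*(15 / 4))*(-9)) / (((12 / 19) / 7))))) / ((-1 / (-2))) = -32 / 1995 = -0.02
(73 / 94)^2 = 5329 / 8836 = 0.60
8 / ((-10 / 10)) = -8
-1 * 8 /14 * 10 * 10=-400 /7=-57.14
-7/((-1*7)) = 1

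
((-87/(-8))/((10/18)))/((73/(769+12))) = 611523/2920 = 209.43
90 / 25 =18 / 5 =3.60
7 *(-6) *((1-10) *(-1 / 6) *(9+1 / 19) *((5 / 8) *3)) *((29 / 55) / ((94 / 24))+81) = -86760.67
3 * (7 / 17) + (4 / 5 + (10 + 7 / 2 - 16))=-79 / 170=-0.46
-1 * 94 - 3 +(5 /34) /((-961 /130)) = -1585014 /16337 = -97.02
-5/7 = -0.71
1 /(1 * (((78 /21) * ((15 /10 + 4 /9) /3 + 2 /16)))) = 756 /2171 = 0.35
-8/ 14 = -4/ 7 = -0.57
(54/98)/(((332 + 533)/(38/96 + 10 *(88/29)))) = 55017/2809520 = 0.02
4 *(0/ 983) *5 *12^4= 0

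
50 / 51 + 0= 0.98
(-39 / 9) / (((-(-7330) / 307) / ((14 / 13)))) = -0.20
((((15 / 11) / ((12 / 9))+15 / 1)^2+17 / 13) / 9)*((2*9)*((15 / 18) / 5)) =6494237 / 75504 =86.01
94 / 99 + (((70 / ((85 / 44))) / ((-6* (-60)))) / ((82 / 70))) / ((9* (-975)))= 0.95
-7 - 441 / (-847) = -784 / 121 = -6.48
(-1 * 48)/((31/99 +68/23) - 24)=109296/47203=2.32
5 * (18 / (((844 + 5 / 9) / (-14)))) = -11340 / 7601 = -1.49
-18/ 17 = -1.06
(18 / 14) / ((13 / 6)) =54 / 91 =0.59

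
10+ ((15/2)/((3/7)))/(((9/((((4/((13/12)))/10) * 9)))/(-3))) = -122/13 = -9.38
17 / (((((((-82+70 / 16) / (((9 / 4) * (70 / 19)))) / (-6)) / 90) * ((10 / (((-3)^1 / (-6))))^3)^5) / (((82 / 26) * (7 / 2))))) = 307377 / 930775040000000000000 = 0.00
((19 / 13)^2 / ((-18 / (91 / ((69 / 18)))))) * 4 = -10108 / 897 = -11.27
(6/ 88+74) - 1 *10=64.07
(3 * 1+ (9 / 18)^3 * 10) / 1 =17 / 4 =4.25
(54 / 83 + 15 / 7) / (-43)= -1623 / 24983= -0.06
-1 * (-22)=22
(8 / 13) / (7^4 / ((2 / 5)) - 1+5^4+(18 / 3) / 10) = 80 / 861523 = 0.00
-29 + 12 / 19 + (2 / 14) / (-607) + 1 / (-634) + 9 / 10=-3515053606 / 127958635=-27.47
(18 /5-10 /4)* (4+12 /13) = 352 /65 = 5.42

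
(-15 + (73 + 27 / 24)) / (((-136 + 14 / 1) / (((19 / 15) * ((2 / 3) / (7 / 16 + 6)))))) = -17974 / 282735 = -0.06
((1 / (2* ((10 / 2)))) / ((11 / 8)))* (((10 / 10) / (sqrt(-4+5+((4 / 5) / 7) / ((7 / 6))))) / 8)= 7* sqrt(1345) / 29590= 0.01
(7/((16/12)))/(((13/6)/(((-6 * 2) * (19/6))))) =-1197/13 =-92.08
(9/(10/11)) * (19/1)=188.10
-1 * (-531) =531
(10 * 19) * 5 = 950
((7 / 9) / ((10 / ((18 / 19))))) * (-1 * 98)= -686 / 95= -7.22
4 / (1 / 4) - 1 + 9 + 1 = 25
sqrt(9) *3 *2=18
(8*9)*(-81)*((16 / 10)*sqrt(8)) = -93312*sqrt(2) / 5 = -26392.62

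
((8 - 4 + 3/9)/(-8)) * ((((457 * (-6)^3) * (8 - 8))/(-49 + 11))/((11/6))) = 0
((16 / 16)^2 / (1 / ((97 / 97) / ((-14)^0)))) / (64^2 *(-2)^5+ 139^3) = 1 / 2554547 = 0.00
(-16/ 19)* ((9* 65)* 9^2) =-758160/ 19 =-39903.16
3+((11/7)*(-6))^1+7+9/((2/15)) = 953/14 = 68.07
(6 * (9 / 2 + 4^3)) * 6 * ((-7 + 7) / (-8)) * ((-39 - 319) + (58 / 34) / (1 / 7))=0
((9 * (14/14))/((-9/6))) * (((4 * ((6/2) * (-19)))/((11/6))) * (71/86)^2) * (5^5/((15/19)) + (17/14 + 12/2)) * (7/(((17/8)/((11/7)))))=2297128289328/220031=10440021.13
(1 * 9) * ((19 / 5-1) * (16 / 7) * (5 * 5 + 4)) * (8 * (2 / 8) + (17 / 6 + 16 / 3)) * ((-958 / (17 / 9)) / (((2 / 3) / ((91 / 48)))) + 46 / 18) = -6234757357 / 255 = -24450028.85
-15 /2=-7.50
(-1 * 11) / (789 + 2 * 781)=-11 / 2351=-0.00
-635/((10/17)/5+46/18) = -97155/409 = -237.54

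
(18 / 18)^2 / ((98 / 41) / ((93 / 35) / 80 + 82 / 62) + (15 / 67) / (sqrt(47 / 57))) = 0.50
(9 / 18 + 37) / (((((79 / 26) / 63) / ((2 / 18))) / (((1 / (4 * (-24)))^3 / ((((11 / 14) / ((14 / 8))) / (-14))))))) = 780325 / 256278528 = 0.00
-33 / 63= -11 / 21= -0.52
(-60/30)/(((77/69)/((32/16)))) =-276/77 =-3.58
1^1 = 1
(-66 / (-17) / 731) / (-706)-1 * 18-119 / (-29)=-1767853550 / 127215199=-13.90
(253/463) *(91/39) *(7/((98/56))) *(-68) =-481712/1389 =-346.80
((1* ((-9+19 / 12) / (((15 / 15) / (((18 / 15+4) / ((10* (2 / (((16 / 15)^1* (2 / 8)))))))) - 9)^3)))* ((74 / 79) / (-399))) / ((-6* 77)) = -14469442 / 61233708094713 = -0.00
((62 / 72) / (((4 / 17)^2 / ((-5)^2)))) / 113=223975 / 65088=3.44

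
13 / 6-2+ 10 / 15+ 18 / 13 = 173 / 78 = 2.22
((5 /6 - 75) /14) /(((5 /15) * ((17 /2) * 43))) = -445 /10234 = -0.04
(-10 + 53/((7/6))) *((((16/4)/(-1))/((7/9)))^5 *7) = -14995611648/16807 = -892224.17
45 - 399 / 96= 1307 / 32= 40.84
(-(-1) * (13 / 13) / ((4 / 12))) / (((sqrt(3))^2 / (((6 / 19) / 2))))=3 / 19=0.16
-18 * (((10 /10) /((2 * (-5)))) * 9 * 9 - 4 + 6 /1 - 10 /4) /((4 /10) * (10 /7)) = 2709 /10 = 270.90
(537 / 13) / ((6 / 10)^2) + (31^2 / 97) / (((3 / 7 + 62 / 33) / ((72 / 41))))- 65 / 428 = 332412346573 / 2721747444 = 122.13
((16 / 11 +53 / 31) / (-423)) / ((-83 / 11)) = 13 / 13113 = 0.00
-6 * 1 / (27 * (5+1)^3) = -0.00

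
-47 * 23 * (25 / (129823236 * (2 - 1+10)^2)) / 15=-5405 / 47125834668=-0.00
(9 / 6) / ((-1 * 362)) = -3 / 724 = -0.00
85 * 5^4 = 53125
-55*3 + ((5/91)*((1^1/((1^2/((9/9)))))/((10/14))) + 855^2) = 9501181/13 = 730860.08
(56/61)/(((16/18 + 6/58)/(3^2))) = 18792/2257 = 8.33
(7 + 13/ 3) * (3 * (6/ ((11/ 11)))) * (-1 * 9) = -1836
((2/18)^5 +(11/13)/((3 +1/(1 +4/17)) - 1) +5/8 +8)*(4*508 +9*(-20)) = 1497424837645/90581166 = 16531.30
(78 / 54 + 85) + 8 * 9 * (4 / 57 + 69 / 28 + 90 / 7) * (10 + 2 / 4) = 2004547 / 171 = 11722.50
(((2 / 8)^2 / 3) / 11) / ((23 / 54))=9 / 2024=0.00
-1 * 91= -91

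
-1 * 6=-6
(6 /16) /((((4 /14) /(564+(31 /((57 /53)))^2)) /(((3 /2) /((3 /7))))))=6407.62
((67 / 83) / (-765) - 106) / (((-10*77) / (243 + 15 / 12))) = 597794059 / 17778600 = 33.62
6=6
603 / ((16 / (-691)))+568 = -407585 / 16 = -25474.06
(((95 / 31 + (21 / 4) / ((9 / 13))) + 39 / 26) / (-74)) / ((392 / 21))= -4519 / 513856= -0.01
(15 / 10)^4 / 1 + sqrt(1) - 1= 81 / 16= 5.06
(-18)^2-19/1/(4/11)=1087/4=271.75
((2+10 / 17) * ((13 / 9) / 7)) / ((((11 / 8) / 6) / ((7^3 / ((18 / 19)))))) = 387296 / 459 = 843.78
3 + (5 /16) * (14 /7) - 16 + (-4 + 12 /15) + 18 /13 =-7379 /520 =-14.19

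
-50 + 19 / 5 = -231 / 5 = -46.20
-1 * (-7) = 7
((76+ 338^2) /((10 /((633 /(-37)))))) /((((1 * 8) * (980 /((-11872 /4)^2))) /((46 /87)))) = -623367617056 /5365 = -116191540.92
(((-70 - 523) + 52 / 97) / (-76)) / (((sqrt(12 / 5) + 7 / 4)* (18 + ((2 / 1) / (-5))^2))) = 50285375 / 44346266 - 5746900* sqrt(15) / 22173133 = 0.13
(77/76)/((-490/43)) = -473/5320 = -0.09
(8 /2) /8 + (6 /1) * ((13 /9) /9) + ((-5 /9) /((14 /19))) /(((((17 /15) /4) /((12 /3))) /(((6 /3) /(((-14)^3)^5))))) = 45702989573093526707 /31240018189203167232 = 1.46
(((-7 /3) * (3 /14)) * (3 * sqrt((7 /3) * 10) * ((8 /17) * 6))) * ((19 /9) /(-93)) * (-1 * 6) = -304 * sqrt(210) /1581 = -2.79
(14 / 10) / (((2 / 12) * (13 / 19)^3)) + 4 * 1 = 30.22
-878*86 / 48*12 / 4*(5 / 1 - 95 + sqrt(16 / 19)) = 420401.82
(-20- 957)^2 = 954529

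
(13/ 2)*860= 5590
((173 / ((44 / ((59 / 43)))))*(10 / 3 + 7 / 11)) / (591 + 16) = 0.04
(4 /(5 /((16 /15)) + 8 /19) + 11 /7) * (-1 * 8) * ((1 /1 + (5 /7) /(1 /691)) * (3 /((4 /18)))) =-9569868120 /76097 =-125758.81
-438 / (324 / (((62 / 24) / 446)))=-2263 / 289008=-0.01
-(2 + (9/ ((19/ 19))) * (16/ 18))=-10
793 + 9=802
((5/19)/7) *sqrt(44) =10 *sqrt(11)/133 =0.25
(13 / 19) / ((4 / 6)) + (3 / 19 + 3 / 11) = 609 / 418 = 1.46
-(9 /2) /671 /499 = -9 /669658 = -0.00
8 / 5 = 1.60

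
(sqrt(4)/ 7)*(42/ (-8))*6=-9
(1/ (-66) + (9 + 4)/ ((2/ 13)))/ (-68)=-41/ 33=-1.24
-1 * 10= -10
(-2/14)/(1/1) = -1/7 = -0.14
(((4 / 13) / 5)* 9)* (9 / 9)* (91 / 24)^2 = 637 / 80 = 7.96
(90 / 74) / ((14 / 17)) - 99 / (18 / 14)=-39121 / 518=-75.52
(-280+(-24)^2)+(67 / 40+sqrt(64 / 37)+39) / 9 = 8 *sqrt(37) / 333+108187 / 360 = 300.67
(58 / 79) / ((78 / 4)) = 116 / 3081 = 0.04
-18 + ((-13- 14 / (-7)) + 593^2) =351620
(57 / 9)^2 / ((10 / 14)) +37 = 4192 / 45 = 93.16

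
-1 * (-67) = 67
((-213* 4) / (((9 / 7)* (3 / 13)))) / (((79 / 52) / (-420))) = 188144320 / 237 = 793857.89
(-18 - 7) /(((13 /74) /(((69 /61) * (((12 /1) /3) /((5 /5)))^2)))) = -2042400 /793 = -2575.54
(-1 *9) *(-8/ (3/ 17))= 408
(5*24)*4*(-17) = -8160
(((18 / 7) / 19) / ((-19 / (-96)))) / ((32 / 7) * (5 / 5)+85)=576 / 75449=0.01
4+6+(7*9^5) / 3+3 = 137794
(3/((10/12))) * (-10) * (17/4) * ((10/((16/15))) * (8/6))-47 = -3919/2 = -1959.50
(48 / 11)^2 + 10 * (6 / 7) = 23388 / 847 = 27.61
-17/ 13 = -1.31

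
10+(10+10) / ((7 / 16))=55.71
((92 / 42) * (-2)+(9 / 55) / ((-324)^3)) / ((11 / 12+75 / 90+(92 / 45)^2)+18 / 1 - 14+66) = -31870713635 / 552376561968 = -0.06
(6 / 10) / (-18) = -1 / 30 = -0.03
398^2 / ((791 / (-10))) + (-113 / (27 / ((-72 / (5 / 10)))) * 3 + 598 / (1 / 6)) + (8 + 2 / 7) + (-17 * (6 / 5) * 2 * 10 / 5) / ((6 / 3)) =13292386 / 3955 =3360.91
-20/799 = -0.03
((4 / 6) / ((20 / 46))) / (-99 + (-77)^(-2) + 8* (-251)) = -136367 / 187386030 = -0.00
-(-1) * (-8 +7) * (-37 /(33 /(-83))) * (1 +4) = -15355 /33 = -465.30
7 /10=0.70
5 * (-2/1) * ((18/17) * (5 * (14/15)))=-49.41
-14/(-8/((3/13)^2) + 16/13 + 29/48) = 3744/39683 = 0.09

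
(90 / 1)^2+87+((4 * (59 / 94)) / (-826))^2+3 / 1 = 886493791 / 108241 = 8190.00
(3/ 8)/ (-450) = -1/ 1200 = -0.00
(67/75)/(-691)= -67/51825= -0.00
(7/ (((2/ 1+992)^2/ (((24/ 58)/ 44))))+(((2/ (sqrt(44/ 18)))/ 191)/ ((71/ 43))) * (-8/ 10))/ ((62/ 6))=9/ 1395812572-1548 * sqrt(22)/ 23121505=-0.00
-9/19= -0.47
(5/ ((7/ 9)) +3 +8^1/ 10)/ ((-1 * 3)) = -358/ 105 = -3.41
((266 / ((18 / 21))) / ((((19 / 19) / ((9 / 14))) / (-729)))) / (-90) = 32319 / 20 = 1615.95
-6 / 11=-0.55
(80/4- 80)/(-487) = 60/487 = 0.12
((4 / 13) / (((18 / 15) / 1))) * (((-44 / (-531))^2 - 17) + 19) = 5658580 / 10996479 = 0.51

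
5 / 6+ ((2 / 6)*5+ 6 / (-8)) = 7 / 4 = 1.75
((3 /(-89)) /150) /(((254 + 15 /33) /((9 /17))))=-11 /23527150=-0.00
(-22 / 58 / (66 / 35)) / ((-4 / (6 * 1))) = 35 / 116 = 0.30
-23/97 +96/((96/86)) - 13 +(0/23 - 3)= 6767/97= 69.76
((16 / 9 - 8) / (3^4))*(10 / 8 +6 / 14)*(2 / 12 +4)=-1175 / 2187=-0.54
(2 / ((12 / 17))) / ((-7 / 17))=-289 / 42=-6.88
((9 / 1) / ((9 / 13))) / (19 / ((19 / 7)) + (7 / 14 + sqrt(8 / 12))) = 1170 / 667 - 52 * sqrt(6) / 667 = 1.56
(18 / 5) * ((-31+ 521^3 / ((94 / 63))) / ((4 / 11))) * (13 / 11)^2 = 13551357149109 / 10340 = 1310576126.61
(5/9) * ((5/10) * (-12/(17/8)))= -80/51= -1.57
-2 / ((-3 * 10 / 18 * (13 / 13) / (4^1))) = 24 / 5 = 4.80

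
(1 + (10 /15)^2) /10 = 13 /90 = 0.14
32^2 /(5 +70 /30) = 139.64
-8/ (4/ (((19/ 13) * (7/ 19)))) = -14/ 13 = -1.08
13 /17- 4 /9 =0.32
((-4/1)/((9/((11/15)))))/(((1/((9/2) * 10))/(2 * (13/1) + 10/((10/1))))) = -396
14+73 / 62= 941 / 62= 15.18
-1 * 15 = -15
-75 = -75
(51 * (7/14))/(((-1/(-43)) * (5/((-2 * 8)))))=-17544/5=-3508.80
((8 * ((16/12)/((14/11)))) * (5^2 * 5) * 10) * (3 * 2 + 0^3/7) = 440000/7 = 62857.14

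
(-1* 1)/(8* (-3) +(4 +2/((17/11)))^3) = -4913/611088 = -0.01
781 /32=24.41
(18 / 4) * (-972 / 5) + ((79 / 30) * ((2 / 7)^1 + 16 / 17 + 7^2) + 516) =-808733 / 3570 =-226.54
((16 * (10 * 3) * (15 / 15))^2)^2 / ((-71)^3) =-53084160000 / 357911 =-148316.65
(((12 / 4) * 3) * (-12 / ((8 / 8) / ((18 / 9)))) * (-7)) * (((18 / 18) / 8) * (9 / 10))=1701 / 10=170.10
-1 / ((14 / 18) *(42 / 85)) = -255 / 98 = -2.60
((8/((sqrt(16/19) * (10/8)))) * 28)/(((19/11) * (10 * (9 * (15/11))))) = 13552 * sqrt(19)/64125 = 0.92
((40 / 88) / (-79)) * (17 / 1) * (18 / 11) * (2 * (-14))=42840 / 9559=4.48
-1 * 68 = -68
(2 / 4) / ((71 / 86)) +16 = 1179 / 71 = 16.61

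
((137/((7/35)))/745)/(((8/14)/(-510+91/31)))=-15074521/18476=-815.90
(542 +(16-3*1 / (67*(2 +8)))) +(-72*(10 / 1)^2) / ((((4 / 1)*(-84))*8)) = 5259123 / 9380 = 560.67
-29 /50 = -0.58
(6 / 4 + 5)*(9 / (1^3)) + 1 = 119 / 2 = 59.50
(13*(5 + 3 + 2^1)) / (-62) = -65 / 31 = -2.10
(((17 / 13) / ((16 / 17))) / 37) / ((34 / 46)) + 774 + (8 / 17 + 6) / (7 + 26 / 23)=1723370535 / 2224144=774.85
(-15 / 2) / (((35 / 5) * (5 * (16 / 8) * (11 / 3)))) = -9 / 308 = -0.03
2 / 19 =0.11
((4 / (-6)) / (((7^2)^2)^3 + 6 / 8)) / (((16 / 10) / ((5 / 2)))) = -25 / 332190892842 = -0.00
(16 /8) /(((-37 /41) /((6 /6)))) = -82 /37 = -2.22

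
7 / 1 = 7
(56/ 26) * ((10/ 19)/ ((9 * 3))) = 280/ 6669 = 0.04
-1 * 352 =-352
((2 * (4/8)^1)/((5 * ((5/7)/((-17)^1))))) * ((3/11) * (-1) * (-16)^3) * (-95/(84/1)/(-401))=-330752/22055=-15.00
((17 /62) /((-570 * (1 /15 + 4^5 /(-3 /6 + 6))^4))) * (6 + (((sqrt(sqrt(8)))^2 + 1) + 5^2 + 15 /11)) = -28026367875 /2101270950612737644276 - 840027375 * sqrt(2) /1050635475306368822138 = -0.00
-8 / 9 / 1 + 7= 55 / 9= 6.11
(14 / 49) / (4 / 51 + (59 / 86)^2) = 754392 / 1449805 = 0.52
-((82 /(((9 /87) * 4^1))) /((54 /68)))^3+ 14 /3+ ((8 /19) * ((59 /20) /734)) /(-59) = -287926651865718676 /18528690465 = -15539503.58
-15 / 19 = -0.79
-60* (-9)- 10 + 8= 538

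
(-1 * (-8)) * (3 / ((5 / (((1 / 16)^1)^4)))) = 3 / 40960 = 0.00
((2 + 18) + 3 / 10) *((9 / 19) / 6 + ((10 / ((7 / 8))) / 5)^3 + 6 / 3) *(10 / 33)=1766535 / 20482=86.25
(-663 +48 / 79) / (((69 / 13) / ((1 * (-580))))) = 131520220 / 1817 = 72383.17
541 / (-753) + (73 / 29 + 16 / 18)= 176072 / 65511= 2.69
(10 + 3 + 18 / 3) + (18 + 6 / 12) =37.50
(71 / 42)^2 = 5041 / 1764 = 2.86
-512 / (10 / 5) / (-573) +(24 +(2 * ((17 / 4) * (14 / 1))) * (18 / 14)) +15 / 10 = 205073 / 1146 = 178.95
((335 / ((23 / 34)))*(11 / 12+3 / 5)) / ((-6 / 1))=-103649 / 828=-125.18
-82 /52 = -1.58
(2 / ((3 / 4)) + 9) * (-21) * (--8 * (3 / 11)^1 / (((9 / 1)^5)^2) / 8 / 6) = -245 / 76709256822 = -0.00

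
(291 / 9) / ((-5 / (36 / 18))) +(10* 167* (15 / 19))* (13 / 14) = 2416573 / 1995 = 1211.31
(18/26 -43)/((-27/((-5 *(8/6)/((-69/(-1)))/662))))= -5500/24049467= -0.00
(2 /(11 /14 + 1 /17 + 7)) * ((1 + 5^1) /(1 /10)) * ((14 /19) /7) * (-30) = -1713600 /35473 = -48.31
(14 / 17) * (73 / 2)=511 / 17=30.06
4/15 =0.27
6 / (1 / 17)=102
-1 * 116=-116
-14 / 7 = -2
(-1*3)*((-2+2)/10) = 0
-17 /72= -0.24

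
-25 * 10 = -250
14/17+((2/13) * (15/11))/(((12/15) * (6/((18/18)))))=8433/9724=0.87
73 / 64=1.14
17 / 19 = 0.89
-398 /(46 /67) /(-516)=13333 /11868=1.12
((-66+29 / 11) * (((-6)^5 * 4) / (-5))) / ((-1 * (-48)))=-451656 / 55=-8211.93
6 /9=2 /3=0.67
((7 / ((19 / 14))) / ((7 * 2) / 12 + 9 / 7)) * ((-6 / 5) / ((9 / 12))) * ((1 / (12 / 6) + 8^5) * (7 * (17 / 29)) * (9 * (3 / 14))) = -247630768056 / 283765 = -872661.42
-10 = -10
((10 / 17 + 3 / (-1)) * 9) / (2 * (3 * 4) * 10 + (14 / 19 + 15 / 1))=-7011 / 82603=-0.08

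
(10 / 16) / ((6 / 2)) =5 / 24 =0.21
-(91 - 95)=4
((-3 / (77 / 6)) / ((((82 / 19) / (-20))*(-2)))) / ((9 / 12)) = -2280 / 3157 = -0.72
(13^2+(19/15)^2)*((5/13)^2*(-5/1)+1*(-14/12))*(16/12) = -148400276/342225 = -433.63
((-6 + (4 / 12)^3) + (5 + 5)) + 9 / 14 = 1769 / 378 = 4.68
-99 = -99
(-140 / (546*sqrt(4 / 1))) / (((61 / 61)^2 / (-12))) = 20 / 13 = 1.54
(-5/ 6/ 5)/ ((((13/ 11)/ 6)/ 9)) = -7.62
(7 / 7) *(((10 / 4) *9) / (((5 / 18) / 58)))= 4698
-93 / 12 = -31 / 4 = -7.75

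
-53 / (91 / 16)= -848 / 91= -9.32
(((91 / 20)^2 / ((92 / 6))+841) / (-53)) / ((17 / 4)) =-15499243 / 4144600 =-3.74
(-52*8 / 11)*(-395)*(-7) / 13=-88480 / 11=-8043.64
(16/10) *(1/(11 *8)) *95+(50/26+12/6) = 808/143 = 5.65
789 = 789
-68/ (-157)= 68/ 157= 0.43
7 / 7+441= 442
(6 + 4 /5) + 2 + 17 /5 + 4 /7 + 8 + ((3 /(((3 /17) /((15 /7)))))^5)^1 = 5391021292402 /84035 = 64152094.87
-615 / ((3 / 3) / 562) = -345630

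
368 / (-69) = -16 / 3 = -5.33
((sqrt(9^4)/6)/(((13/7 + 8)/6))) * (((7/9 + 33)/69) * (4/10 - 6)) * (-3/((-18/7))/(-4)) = 52136/7935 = 6.57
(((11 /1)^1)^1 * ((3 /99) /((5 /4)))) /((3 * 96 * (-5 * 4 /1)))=-1 /21600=-0.00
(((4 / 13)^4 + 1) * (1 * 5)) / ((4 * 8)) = 144085 / 913952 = 0.16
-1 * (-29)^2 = -841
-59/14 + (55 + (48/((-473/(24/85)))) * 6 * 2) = 28392219/562870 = 50.44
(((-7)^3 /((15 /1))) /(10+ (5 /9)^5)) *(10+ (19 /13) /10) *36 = -160288628598 /192924875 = -830.83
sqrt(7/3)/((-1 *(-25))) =sqrt(21)/75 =0.06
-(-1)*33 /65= 33 /65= 0.51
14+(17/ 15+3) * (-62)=-3634/ 15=-242.27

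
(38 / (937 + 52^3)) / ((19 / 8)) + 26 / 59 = 3681114 / 8351155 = 0.44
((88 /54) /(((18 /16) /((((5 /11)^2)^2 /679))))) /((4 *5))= 1000 /219611007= 0.00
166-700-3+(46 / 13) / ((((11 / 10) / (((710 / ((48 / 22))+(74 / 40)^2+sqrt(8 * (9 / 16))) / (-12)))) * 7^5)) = -929260038601 / 1730448720-115 * sqrt(2) / 4806802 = -537.01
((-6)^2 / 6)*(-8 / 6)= -8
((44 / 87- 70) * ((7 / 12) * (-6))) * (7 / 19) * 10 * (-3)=-1481270 / 551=-2688.33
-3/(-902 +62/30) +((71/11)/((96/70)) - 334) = -2347006873/7127472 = -329.29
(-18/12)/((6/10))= -5/2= -2.50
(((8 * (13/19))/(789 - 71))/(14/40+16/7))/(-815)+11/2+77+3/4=136617468947/1641050748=83.25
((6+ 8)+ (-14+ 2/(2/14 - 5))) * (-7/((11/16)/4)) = 3136/187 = 16.77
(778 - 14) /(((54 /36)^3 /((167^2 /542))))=85228784 /7317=11648.05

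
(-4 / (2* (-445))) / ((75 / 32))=64 / 33375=0.00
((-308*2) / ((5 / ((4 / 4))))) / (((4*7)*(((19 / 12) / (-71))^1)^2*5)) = -15969888 / 9025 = -1769.52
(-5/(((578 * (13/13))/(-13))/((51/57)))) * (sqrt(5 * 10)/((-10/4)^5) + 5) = 325/646-208 * sqrt(2)/40375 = 0.50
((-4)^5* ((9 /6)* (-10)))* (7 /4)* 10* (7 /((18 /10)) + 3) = 5555200 /3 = 1851733.33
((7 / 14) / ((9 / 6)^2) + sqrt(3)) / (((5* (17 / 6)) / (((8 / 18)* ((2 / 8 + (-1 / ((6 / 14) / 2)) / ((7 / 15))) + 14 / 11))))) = -746* sqrt(3) / 2805 - 1492 / 25245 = -0.52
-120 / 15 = -8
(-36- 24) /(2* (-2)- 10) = 30 /7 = 4.29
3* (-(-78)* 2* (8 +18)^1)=12168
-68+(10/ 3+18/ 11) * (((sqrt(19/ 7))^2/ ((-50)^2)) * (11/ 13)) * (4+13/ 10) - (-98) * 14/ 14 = 51228787/ 1706250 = 30.02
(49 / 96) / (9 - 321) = -49 / 29952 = -0.00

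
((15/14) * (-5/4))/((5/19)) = -285/56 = -5.09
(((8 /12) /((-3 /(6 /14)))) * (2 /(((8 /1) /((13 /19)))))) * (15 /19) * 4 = -130 /2527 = -0.05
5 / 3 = 1.67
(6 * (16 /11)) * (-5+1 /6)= -464 /11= -42.18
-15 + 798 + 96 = 879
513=513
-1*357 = -357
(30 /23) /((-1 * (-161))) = 30 /3703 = 0.01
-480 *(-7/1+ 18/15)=2784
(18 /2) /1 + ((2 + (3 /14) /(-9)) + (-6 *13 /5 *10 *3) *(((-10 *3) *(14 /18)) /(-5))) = -91267 /42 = -2173.02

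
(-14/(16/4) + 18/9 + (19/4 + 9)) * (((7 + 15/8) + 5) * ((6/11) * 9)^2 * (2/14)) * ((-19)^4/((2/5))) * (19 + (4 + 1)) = 1107271724895/242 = 4575502995.43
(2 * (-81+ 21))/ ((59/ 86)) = -10320/ 59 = -174.92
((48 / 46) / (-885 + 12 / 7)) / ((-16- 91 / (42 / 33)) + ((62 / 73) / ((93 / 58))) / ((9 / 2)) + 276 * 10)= -24528 / 55490262553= -0.00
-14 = -14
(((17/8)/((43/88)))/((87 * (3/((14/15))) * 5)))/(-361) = -2618/303862725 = -0.00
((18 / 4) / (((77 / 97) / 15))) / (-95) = -2619 / 2926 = -0.90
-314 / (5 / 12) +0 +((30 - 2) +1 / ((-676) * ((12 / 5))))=-29430361 / 40560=-725.60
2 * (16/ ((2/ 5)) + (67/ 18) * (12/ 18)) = 2294/ 27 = 84.96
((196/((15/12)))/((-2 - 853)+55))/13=-49/3250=-0.02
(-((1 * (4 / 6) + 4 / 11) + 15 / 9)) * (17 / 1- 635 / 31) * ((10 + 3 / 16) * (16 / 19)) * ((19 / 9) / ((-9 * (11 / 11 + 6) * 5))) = -58028 / 107415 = -0.54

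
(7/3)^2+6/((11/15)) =1349/99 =13.63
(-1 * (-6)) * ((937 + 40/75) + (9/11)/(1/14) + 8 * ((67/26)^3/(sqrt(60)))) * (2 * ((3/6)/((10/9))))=2706867 * sqrt(15)/109850 + 1409247/275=5219.97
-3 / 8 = -0.38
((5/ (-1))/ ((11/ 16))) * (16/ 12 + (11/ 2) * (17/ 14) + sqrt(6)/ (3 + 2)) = -13460/ 231 - 16 * sqrt(6)/ 11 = -61.83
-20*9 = -180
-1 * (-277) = 277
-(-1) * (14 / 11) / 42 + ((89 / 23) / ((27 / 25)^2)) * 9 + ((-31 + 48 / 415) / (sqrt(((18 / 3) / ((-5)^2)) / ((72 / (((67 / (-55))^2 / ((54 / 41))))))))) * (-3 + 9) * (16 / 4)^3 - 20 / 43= 25927468 / 881199 - 4872510720 * sqrt(82) / 228001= -193489.29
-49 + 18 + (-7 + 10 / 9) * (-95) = 4756 / 9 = 528.44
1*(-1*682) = -682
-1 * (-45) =45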